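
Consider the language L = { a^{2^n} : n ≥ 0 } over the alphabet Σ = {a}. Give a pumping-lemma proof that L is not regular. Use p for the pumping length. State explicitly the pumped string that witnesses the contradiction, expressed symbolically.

a^{2^p+k}

Assume L is regular; let p be its pumping constant.
Take w = a^{2^p} ∈ L with |w| = 2^p ≥ p.
By the pumping lemma, w = xyz with |xy| ≤ p and |y| ≥ 1.
Then y = a^k for some k with 1 ≤ k ≤ p.
Pump with i = 2: xy^2z = a^{2^p+k}. Since 1 ≤ k ≤ p < 2^p, we have 2^p < 2^p+k < 2^{p+1}, so 2^p+k is not a power of 2. So xy^2z ∉ L.
This contradicts the pumping lemma, so L is not regular.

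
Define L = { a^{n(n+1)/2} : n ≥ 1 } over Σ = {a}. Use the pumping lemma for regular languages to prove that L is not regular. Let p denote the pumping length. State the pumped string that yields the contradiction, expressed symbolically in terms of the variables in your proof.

Assume L is regular. Let p be the pumping length given by the pumping lemma.
Take w = a^{p(p+1)/2} ∈ L with |w| = p(p+1)/2 ≥ p.
Write w = xyz as guaranteed by the lemma, with |xy| ≤ p and |y| > 0.
Then y = a^k for some k with 1 ≤ k ≤ p.
Pump with i = 2: xy^2z = a^{p(p+1)/2+k}. Since 1 ≤ k ≤ p, p(p+1)/2 < p(p+1)/2+k ≤ p(p+1)/2+p < (p+1)(p+2)/2, so p(p+1)/2+k is strictly between consecutive triangular numbers. So xy^2z ∉ L.
This is a contradiction; hence L is not regular.

a^{p(p+1)/2+k}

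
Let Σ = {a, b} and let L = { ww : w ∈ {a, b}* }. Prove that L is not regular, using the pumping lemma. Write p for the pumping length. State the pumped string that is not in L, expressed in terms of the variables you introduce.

Suppose for contradiction that L is regular, and let p be the pumping length.
Take w = a^p b^p a^p b^p = uu where u = a^pb^p; then w ∈ L and |w| = 4p ≥ p.
The pumping lemma gives a decomposition w = xyz where |xy| ≤ p and |y| > 0.
Because |xy| ≤ p and w begins with p copies of a, we have y = a^k with 1 ≤ k ≤ p.
Pump with i = 2: xy^2z = a^{p+k} b^p a^p b^p, of length 4p+k. Suppose this equals vv. The string starts with a and ends with b, so v does too; thus the boundary between the two copies of v is a b→a transition. There is exactly one such transition, at position 2p+k, so |v| = 2p+k and |vv| = 4p+2k ≠ 4p+k since k ≥ 1. So xy^2z ∉ L.
This is a contradiction; hence L is not regular.

a^{p+k} b^p a^p b^p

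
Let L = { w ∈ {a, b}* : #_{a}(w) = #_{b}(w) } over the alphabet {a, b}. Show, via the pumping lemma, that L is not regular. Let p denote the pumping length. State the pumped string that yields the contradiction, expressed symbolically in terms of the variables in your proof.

Assume L is regular. Let p be the pumping length given by the pumping lemma.
Choose w = a^p b^p ∈ L with |w| = 2p ≥ p.
Write w = xyz as guaranteed by the lemma, with |xy| ≤ p and |y| > 0.
Because |xy| ≤ p and w begins with p copies of a, we have y = a^k with 1 ≤ k ≤ p.
Pump with i = 2: xy^2z = a^{p+k} b^p has p+k occurrences of a but only p of b. Since k ≥ 1 the counts differ, so xy^2z ∉ L.
This is a contradiction; hence L is not regular.

a^{p+k} b^p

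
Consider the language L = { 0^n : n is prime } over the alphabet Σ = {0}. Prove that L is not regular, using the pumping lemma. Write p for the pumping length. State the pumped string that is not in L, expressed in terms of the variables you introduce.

0^{q(1+k)}

Suppose for contradiction that L is regular, and let p be the pumping length.
Let q be a prime with q ≥ p+2 (infinitely many primes exist), and take w = 0^q ∈ L with |w| = q ≥ p.
By the pumping lemma, w = xyz with |xy| ≤ p and y is nonempty.
Then y = 0^k for some k with 1 ≤ k ≤ p.
Since 1 ≤ k ≤ p, |xz| = q-k. Pump with i = q+1: |xy^{q+1}z| = (q-k)+(q+1)k = q+qk = q(1+k), which is composite (both factors ≥ 2). So xy^{q+1}z = 0^{q(1+k)} ∉ L.
This is a contradiction; hence L is not regular.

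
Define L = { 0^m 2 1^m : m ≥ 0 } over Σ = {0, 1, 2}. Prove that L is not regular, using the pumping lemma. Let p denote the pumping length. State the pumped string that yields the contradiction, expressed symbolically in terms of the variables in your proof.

Toward a contradiction, assume L is regular with pumping length p.
Take w = 0^p 2 1^p ∈ L with |w| = 2p+1 ≥ p.
The pumping lemma gives a decomposition w = xyz where |xy| ≤ p and y is nonempty.
The first p characters of w are 0's, so xy (and hence y) consists only of 0's. Write y = 0^k, 1 ≤ k ≤ p.
Pump with i = 2: xy^2z = 0^{p+k} 2 1^p, which would require p+k = p. But k ≥ 1, so xy^2z ∉ L.
This contradicts the pumping lemma, so L is not regular.

0^{p+k} 2 1^p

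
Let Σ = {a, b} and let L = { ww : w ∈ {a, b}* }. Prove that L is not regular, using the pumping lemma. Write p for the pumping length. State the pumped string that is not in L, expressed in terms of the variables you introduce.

a^{p+k} b^p a^p b^p

Suppose for contradiction that L is regular, and let p be the pumping length.
Take w = a^p b^p a^p b^p = uu where u = a^pb^p; then w ∈ L and |w| = 4p ≥ p.
Write w = xyz as guaranteed by the lemma, with |xy| ≤ p and |y| > 0.
The first p characters of w are a's, so xy (and hence y) consists only of a's. Write y = a^k, 1 ≤ k ≤ p.
Pump with i = 2: xy^2z = a^{p+k} b^p a^p b^p, of length 4p+k. Suppose this equals vv. The string starts with a and ends with b, so v does too; thus the boundary between the two copies of v is a b→a transition. There is exactly one such transition, at position 2p+k, so |v| = 2p+k and |vv| = 4p+2k ≠ 4p+k since k ≥ 1. So xy^2z ∉ L.
This is a contradiction; hence L is not regular.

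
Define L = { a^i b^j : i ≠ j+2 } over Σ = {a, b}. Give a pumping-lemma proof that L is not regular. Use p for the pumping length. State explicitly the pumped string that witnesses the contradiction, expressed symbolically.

a^{p+p!} b^{p+p!-2}

Suppose for contradiction that L is regular, and let p be the pumping length.
Choose w = a^p b^{p+p!-2}. Since p ≠ (p+p!-2)+2 = p+p!, w ∈ L; and |w| ≥ p.
Write w = xyz as guaranteed by the lemma, with |xy| ≤ p and |y| ≥ 1.
The first p characters of w are a's, so xy (and hence y) consists only of a's. Write y = a^k, 1 ≤ k ≤ p.
Since 1 ≤ k ≤ p, k divides p!; set t = 1 + p!/k. Then xy^t z has p + (p!/k)·k = p + p! copies of a. Now the a-count is p+p! and (b-count)+2 = (p+p!-2)+2 = p+p!, so i ≠ j+2 fails. So xy^t z = a^{p+p!} b^{p+p!-2} ∉ L.
Contradiction. Therefore L is not regular.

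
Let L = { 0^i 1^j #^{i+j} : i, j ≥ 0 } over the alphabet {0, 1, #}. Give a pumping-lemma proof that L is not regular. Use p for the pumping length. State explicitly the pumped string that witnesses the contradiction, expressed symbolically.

0^{p+k} 1^p #^{2p}

Suppose for contradiction that L is regular, and let p be the pumping length.
Take w = 0^p 1^p #^{2p} ∈ L (with i=j=p, i+j=2p), |w| = 4p ≥ p.
By the pumping lemma, w = xyz with |xy| ≤ p and |y| ≥ 1.
The first p characters of w are 0's, so xy (and hence y) consists only of 0's. Write y = 0^k, 1 ≤ k ≤ p.
Consider xy^2z = 0^{p+k} 1^p #^{2p}. Now the 0- and 1-counts sum to 2p+k, but the #-count is 2p ≠ 2p+k. So xy^2z ∉ L.
Contradiction. Therefore L is not regular.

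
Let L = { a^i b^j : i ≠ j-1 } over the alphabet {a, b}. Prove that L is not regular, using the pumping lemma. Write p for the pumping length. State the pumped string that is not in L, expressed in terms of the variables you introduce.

Assume L is regular; let p be its pumping constant.
Choose w = a^p b^{p+p!+1}. Since p ≠ (p+p!+1)-1 = p+p!, w ∈ L; and |w| ≥ p.
Write w = xyz as guaranteed by the lemma, with |xy| ≤ p and y is nonempty.
Since the first p symbols of w are all a's and |xy| ≤ p, y lies entirely in the leading a-block: y = a^k for some k with 1 ≤ k ≤ p.
Since 1 ≤ k ≤ p, k divides p!; set t = 1 + p!/k. Then xy^t z has p + (p!/k)·k = p + p! copies of a. Now the a-count is p+p! and (b-count)-1 = (p+p!+1)-1 = p+p!, so i ≠ j-1 fails. So xy^t z = a^{p+p!} b^{p+p!+1} ∉ L.
This contradicts the pumping lemma, so L is not regular.

a^{p+p!} b^{p+p!+1}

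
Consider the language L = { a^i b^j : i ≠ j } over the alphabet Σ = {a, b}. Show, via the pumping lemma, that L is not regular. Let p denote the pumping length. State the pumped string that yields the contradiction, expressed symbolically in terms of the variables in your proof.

a^{p+p!} b^{p+p!}

Assume L is regular; let p be its pumping constant.
Choose w = a^p b^{p+p!}. Since p ≠ p+p!, w ∈ L; and |w| ≥ p.
Write w = xyz as guaranteed by the lemma, with |xy| ≤ p and |y| ≥ 1.
Because |xy| ≤ p and w begins with p copies of a, we have y = a^k with 1 ≤ k ≤ p.
Since 1 ≤ k ≤ p, k divides p!; set t = 1 + p!/k. Then xy^t z has p + (p!/k)·k = p + p! copies of a. Now the a-count equals the b-count, so i ≠ j fails. So xy^t z = a^{p+p!} b^{p+p!} ∉ L.
This is a contradiction; hence L is not regular.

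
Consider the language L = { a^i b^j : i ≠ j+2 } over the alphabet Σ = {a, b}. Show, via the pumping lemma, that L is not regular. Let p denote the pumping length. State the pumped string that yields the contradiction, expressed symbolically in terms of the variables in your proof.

Suppose for contradiction that L is regular, and let p be the pumping length.
Choose w = a^p b^{p+p!-2}. Since p ≠ (p+p!-2)+2 = p+p!, w ∈ L; and |w| ≥ p.
Write w = xyz as guaranteed by the lemma, with |xy| ≤ p and |y| ≥ 1.
Because |xy| ≤ p and w begins with p copies of a, we have y = a^k with 1 ≤ k ≤ p.
Since 1 ≤ k ≤ p, k divides p!; set t = 1 + p!/k. Then xy^t z has p + (p!/k)·k = p + p! copies of a. Now the a-count is p+p! and (b-count)+2 = (p+p!-2)+2 = p+p!, so i ≠ j+2 fails. So xy^t z = a^{p+p!} b^{p+p!-2} ∉ L.
Contradiction. Therefore L is not regular.

a^{p+p!} b^{p+p!-2}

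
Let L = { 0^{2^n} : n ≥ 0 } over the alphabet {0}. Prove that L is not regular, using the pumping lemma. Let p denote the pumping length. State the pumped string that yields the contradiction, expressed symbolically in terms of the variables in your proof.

Toward a contradiction, assume L is regular with pumping length p.
Take w = 0^{2^p} ∈ L with |w| = 2^p ≥ p.
The pumping lemma gives a decomposition w = xyz where |xy| ≤ p and |y| > 0.
Then y = 0^k for some k with 1 ≤ k ≤ p.
Pump with i = 2: xy^2z = 0^{2^p+k}. Since 1 ≤ k ≤ p < 2^p, we have 2^p < 2^p+k < 2^{p+1}, so 2^p+k is not a power of 2. So xy^2z ∉ L.
This is a contradiction; hence L is not regular.

0^{2^p+k}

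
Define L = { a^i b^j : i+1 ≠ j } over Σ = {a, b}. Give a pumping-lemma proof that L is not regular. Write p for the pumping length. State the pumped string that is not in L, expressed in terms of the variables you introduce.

a^{p+p!} b^{p+p!+1}

Toward a contradiction, assume L is regular with pumping length p.
Choose w = a^p b^{p+p!+1}. Since p ≠ (p+p!+1)-1 = p+p!, w ∈ L; and |w| ≥ p.
The pumping lemma gives a decomposition w = xyz where |xy| ≤ p and |y| > 0.
Because |xy| ≤ p and w begins with p copies of a, we have y = a^k with 1 ≤ k ≤ p.
Since 1 ≤ k ≤ p, k divides p!; set t = 1 + p!/k. Then xy^t z has p + (p!/k)·k = p + p! copies of a. Now the a-count is p+p! and (b-count)-1 = (p+p!+1)-1 = p+p!, so i+1 ≠ j fails. So xy^t z = a^{p+p!} b^{p+p!+1} ∉ L.
This contradicts the pumping lemma, so L is not regular.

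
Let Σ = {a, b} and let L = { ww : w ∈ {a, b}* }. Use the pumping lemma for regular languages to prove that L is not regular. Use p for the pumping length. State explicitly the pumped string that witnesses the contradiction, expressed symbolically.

Suppose for contradiction that L is regular, and let p be the pumping length.
Take w = a^p b^p a^p b^p = uu where u = a^pb^p; then w ∈ L and |w| = 4p ≥ p.
Write w = xyz as guaranteed by the lemma, with |xy| ≤ p and |y| ≥ 1.
Because |xy| ≤ p and w begins with p copies of a, we have y = a^k with 1 ≤ k ≤ p.
Pump with i = 2: xy^2z = a^{p+k} b^p a^p b^p, of length 4p+k. Suppose this equals vv. The string starts with a and ends with b, so v does too; thus the boundary between the two copies of v is a b→a transition. There is exactly one such transition, at position 2p+k, so |v| = 2p+k and |vv| = 4p+2k ≠ 4p+k since k ≥ 1. So xy^2z ∉ L.
This is a contradiction; hence L is not regular.

a^{p+k} b^p a^p b^p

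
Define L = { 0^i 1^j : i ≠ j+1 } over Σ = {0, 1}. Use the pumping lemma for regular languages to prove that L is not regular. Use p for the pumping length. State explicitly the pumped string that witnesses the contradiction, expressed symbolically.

0^{p+p!} 1^{p+p!-1}

Suppose for contradiction that L is regular, and let p be the pumping length.
Choose w = 0^p 1^{p+p!-1}. Since p ≠ (p+p!-1)+1 = p+p!, w ∈ L; and |w| ≥ p.
The pumping lemma gives a decomposition w = xyz where |xy| ≤ p and |y| > 0.
The first p characters of w are 0's, so xy (and hence y) consists only of 0's. Write y = 0^k, 1 ≤ k ≤ p.
Since 1 ≤ k ≤ p, k divides p!; set t = 1 + p!/k. Then xy^t z has p + (p!/k)·k = p + p! copies of 0. Now the 0-count is p+p! and (1-count)+1 = (p+p!-1)+1 = p+p!, so i ≠ j+1 fails. So xy^t z = 0^{p+p!} 1^{p+p!-1} ∉ L.
This contradicts the pumping lemma, so L is not regular.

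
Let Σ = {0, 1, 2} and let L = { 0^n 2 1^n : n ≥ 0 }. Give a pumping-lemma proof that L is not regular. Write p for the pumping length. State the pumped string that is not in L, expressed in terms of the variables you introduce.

Assume L is regular. Let p be the pumping length given by the pumping lemma.
Take w = 0^p 2 1^p ∈ L with |w| = 2p+1 ≥ p.
By the pumping lemma, w = xyz with |xy| ≤ p and |y| ≥ 1.
Because |xy| ≤ p and w begins with p copies of 0, we have y = 0^k with 1 ≤ k ≤ p.
Pump with i = 2: xy^2z = 0^{p+k} 2 1^p, which would require p+k = p. But k ≥ 1, so xy^2z ∉ L.
This contradicts the pumping lemma, so L is not regular.

0^{p+k} 2 1^p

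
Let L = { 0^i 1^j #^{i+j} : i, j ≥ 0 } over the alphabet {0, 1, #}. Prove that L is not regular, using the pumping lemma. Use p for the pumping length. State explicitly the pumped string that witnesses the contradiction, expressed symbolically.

Assume L is regular; let p be its pumping constant.
Take w = 0^p 1^p #^{2p} ∈ L (with i=j=p, i+j=2p), |w| = 4p ≥ p.
Write w = xyz as guaranteed by the lemma, with |xy| ≤ p and |y| > 0.
The first p characters of w are 0's, so xy (and hence y) consists only of 0's. Write y = 0^k, 1 ≤ k ≤ p.
Consider xy^2z = 0^{p+k} 1^p #^{2p}. Now the 0- and 1-counts sum to 2p+k, but the #-count is 2p ≠ 2p+k. So xy^2z ∉ L.
This is a contradiction; hence L is not regular.

0^{p+k} 1^p #^{2p}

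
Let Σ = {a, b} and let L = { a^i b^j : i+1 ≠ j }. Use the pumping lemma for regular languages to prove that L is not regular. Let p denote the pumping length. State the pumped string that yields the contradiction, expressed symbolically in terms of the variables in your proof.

a^{p+p!} b^{p+p!+1}

Assume L is regular; let p be its pumping constant.
Choose w = a^p b^{p+p!+1}. Since p ≠ (p+p!+1)-1 = p+p!, w ∈ L; and |w| ≥ p.
Write w = xyz as guaranteed by the lemma, with |xy| ≤ p and |y| ≥ 1.
Because |xy| ≤ p and w begins with p copies of a, we have y = a^k with 1 ≤ k ≤ p.
Since 1 ≤ k ≤ p, k divides p!; set t = 1 + p!/k. Then xy^t z has p + (p!/k)·k = p + p! copies of a. Now the a-count is p+p! and (b-count)-1 = (p+p!+1)-1 = p+p!, so i+1 ≠ j fails. So xy^t z = a^{p+p!} b^{p+p!+1} ∉ L.
This is a contradiction; hence L is not regular.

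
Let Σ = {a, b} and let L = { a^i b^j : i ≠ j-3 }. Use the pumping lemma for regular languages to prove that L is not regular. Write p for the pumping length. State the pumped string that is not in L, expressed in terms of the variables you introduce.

a^{p+p!} b^{p+p!+3}

Suppose for contradiction that L is regular, and let p be the pumping length.
Choose w = a^p b^{p+p!+3}. Since p ≠ (p+p!+3)-3 = p+p!, w ∈ L; and |w| ≥ p.
The pumping lemma gives a decomposition w = xyz where |xy| ≤ p and |y| ≥ 1.
Since the first p symbols of w are all a's and |xy| ≤ p, y lies entirely in the leading a-block: y = a^k for some k with 1 ≤ k ≤ p.
Since 1 ≤ k ≤ p, k divides p!; set t = 1 + p!/k. Then xy^t z has p + (p!/k)·k = p + p! copies of a. Now the a-count is p+p! and (b-count)-3 = (p+p!+3)-3 = p+p!, so i ≠ j-3 fails. So xy^t z = a^{p+p!} b^{p+p!+3} ∉ L.
This contradicts the pumping lemma, so L is not regular.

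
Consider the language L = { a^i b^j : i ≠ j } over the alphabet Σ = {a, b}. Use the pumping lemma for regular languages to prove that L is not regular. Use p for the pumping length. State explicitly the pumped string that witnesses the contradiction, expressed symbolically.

Assume L is regular; let p be its pumping constant.
Choose w = a^p b^{p+p!}. Since p ≠ p+p!, w ∈ L; and |w| ≥ p.
By the pumping lemma, w = xyz with |xy| ≤ p and |y| ≥ 1.
Because |xy| ≤ p and w begins with p copies of a, we have y = a^k with 1 ≤ k ≤ p.
Since 1 ≤ k ≤ p, k divides p!; set t = 1 + p!/k. Then xy^t z has p + (p!/k)·k = p + p! copies of a. Now the a-count equals the b-count, so i ≠ j fails. So xy^t z = a^{p+p!} b^{p+p!} ∉ L.
This contradicts the pumping lemma, so L is not regular.

a^{p+p!} b^{p+p!}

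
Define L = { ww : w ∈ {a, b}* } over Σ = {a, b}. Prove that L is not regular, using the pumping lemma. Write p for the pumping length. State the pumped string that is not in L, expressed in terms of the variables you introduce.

a^{p+k} b^p a^p b^p

Suppose for contradiction that L is regular, and let p be the pumping length.
Take w = a^p b^p a^p b^p = uu where u = a^pb^p; then w ∈ L and |w| = 4p ≥ p.
The pumping lemma gives a decomposition w = xyz where |xy| ≤ p and |y| > 0.
Since the first p symbols of w are all a's and |xy| ≤ p, y lies entirely in the leading a-block: y = a^k for some k with 1 ≤ k ≤ p.
Pump with i = 2: xy^2z = a^{p+k} b^p a^p b^p, of length 4p+k. Suppose this equals vv. The string starts with a and ends with b, so v does too; thus the boundary between the two copies of v is a b→a transition. There is exactly one such transition, at position 2p+k, so |v| = 2p+k and |vv| = 4p+2k ≠ 4p+k since k ≥ 1. So xy^2z ∉ L.
Contradiction. Therefore L is not regular.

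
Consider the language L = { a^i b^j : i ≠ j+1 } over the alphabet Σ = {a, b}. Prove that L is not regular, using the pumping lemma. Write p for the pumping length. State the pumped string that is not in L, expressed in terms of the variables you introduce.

a^{p+p!} b^{p+p!-1}

Assume L is regular; let p be its pumping constant.
Choose w = a^p b^{p+p!-1}. Since p ≠ (p+p!-1)+1 = p+p!, w ∈ L; and |w| ≥ p.
By the pumping lemma, w = xyz with |xy| ≤ p and |y| ≥ 1.
Since the first p symbols of w are all a's and |xy| ≤ p, y lies entirely in the leading a-block: y = a^k for some k with 1 ≤ k ≤ p.
Since 1 ≤ k ≤ p, k divides p!; set t = 1 + p!/k. Then xy^t z has p + (p!/k)·k = p + p! copies of a. Now the a-count is p+p! and (b-count)+1 = (p+p!-1)+1 = p+p!, so i ≠ j+1 fails. So xy^t z = a^{p+p!} b^{p+p!-1} ∉ L.
This is a contradiction; hence L is not regular.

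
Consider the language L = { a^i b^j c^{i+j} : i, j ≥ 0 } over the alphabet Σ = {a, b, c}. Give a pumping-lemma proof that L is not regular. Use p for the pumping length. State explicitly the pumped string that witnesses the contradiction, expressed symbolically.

a^{p+k} b^p c^{2p}

Assume L is regular; let p be its pumping constant.
Take w = a^p b^p c^{2p} ∈ L (with i=j=p, i+j=2p), |w| = 4p ≥ p.
Write w = xyz as guaranteed by the lemma, with |xy| ≤ p and |y| ≥ 1.
Because |xy| ≤ p and w begins with p copies of a, we have y = a^k with 1 ≤ k ≤ p.
Consider xy^2z = a^{p+k} b^p c^{2p}. Now the a- and b-counts sum to 2p+k, but the c-count is 2p ≠ 2p+k. So xy^2z ∉ L.
Contradiction. Therefore L is not regular.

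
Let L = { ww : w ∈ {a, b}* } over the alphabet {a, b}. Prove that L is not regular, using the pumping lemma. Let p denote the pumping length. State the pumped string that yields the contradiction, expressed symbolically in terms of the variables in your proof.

Toward a contradiction, assume L is regular with pumping length p.
Take w = a^p b^p a^p b^p = uu where u = a^pb^p; then w ∈ L and |w| = 4p ≥ p.
By the pumping lemma, w = xyz with |xy| ≤ p and y is nonempty.
Since the first p symbols of w are all a's and |xy| ≤ p, y lies entirely in the leading a-block: y = a^k for some k with 1 ≤ k ≤ p.
Pump with i = 2: xy^2z = a^{p+k} b^p a^p b^p, of length 4p+k. Suppose this equals vv. The string starts with a and ends with b, so v does too; thus the boundary between the two copies of v is a b→a transition. There is exactly one such transition, at position 2p+k, so |v| = 2p+k and |vv| = 4p+2k ≠ 4p+k since k ≥ 1. So xy^2z ∉ L.
This contradicts the pumping lemma, so L is not regular.

a^{p+k} b^p a^p b^p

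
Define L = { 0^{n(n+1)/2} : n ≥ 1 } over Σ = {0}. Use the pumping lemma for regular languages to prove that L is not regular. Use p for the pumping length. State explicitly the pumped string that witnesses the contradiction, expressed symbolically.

Assume L is regular; let p be its pumping constant.
Take w = 0^{p(p+1)/2} ∈ L with |w| = p(p+1)/2 ≥ p.
Write w = xyz as guaranteed by the lemma, with |xy| ≤ p and y is nonempty.
Then y = 0^k for some k with 1 ≤ k ≤ p.
Pump with i = 2: xy^2z = 0^{p(p+1)/2+k}. Since 1 ≤ k ≤ p, p(p+1)/2 < p(p+1)/2+k ≤ p(p+1)/2+p < (p+1)(p+2)/2, so p(p+1)/2+k is strictly between consecutive triangular numbers. So xy^2z ∉ L.
Contradiction. Therefore L is not regular.

0^{p(p+1)/2+k}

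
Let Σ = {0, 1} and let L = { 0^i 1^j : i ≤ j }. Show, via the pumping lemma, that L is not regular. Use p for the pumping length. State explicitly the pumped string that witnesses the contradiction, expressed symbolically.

Assume L is regular. Let p be the pumping length given by the pumping lemma.
Choose w = 0^p 1^p ∈ L, with |w| = 2p ≥ p.
By the pumping lemma, w = xyz with |xy| ≤ p and y is nonempty.
Because |xy| ≤ p and w begins with p copies of 0, we have y = 0^k with 1 ≤ k ≤ p.
Consider xy^2z = 0^{p+k} 1^p. Since k ≥ 1, the 0-count p+k exceeds the 1-count p, so i ≤ j fails; thus xy^2z ∉ L.
This contradicts the pumping lemma, so L is not regular.

0^{p+k} 1^p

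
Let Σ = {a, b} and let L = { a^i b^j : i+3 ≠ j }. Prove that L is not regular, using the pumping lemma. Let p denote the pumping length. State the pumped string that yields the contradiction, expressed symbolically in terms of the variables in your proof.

Suppose for contradiction that L is regular, and let p be the pumping length.
Choose w = a^p b^{p+p!+3}. Since p ≠ (p+p!+3)-3 = p+p!, w ∈ L; and |w| ≥ p.
By the pumping lemma, w = xyz with |xy| ≤ p and y is nonempty.
Since the first p symbols of w are all a's and |xy| ≤ p, y lies entirely in the leading a-block: y = a^k for some k with 1 ≤ k ≤ p.
Since 1 ≤ k ≤ p, k divides p!; set t = 1 + p!/k. Then xy^t z has p + (p!/k)·k = p + p! copies of a. Now the a-count is p+p! and (b-count)-3 = (p+p!+3)-3 = p+p!, so i+3 ≠ j fails. So xy^t z = a^{p+p!} b^{p+p!+3} ∉ L.
Contradiction. Therefore L is not regular.

a^{p+p!} b^{p+p!+3}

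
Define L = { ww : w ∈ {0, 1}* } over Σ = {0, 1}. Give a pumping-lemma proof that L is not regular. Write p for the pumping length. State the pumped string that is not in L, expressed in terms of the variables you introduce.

0^{p+k} 1^p 0^p 1^p

Suppose for contradiction that L is regular, and let p be the pumping length.
Take w = 0^p 1^p 0^p 1^p = uu where u = 0^p1^p; then w ∈ L and |w| = 4p ≥ p.
The pumping lemma gives a decomposition w = xyz where |xy| ≤ p and |y| ≥ 1.
The first p characters of w are 0's, so xy (and hence y) consists only of 0's. Write y = 0^k, 1 ≤ k ≤ p.
Pump with i = 2: xy^2z = 0^{p+k} 1^p 0^p 1^p, of length 4p+k. Suppose this equals vv. The string starts with 0 and ends with 1, so v does too; thus the boundary between the two copies of v is a 1→0 transition. There is exactly one such transition, at position 2p+k, so |v| = 2p+k and |vv| = 4p+2k ≠ 4p+k since k ≥ 1. So xy^2z ∉ L.
This is a contradiction; hence L is not regular.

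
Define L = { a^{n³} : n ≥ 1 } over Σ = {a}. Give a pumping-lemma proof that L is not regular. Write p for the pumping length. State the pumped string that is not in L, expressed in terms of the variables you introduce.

Toward a contradiction, assume L is regular with pumping length p.
Take w = a^{p³} ∈ L with |w| = p³ ≥ p.
The pumping lemma gives a decomposition w = xyz where |xy| ≤ p and |y| ≥ 1.
Then y = a^k for some k with 1 ≤ k ≤ p.
Pump with i = 2: xy^2z = a^{p³+k}. Since 1 ≤ k ≤ p, p³ < p³+k ≤ p³+p < p³+3p²+3p+1 = (p+1)³, so p³+k is not a perfect cube. So xy^2z ∉ L.
This is a contradiction; hence L is not regular.

a^{p³+k}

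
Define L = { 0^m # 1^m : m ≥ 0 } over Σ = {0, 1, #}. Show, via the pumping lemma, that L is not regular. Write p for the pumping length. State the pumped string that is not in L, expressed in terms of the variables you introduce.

Toward a contradiction, assume L is regular with pumping length p.
Take w = 0^p # 1^p ∈ L with |w| = 2p+1 ≥ p.
By the pumping lemma, w = xyz with |xy| ≤ p and y is nonempty.
Since the first p symbols of w are all 0's and |xy| ≤ p, y lies entirely in the leading 0-block: y = 0^k for some k with 1 ≤ k ≤ p.
Pump with i = 2: xy^2z = 0^{p+k} # 1^p, which would require p+k = p. But k ≥ 1, so xy^2z ∉ L.
This is a contradiction; hence L is not regular.

0^{p+k} # 1^p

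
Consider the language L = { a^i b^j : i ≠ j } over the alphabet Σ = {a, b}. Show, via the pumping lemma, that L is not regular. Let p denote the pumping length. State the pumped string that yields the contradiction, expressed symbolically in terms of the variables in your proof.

Assume L is regular; let p be its pumping constant.
Choose w = a^p b^{p+p!}. Since p ≠ p+p!, w ∈ L; and |w| ≥ p.
The pumping lemma gives a decomposition w = xyz where |xy| ≤ p and |y| > 0.
Since the first p symbols of w are all a's and |xy| ≤ p, y lies entirely in the leading a-block: y = a^k for some k with 1 ≤ k ≤ p.
Since 1 ≤ k ≤ p, k divides p!; set t = 1 + p!/k. Then xy^t z has p + (p!/k)·k = p + p! copies of a. Now the a-count equals the b-count, so i ≠ j fails. So xy^t z = a^{p+p!} b^{p+p!} ∉ L.
This contradicts the pumping lemma, so L is not regular.

a^{p+p!} b^{p+p!}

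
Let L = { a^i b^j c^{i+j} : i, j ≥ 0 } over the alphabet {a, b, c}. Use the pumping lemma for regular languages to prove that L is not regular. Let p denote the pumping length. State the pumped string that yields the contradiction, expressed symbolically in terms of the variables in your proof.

Suppose for contradiction that L is regular, and let p be the pumping length.
Take w = a^p b^p c^{2p} ∈ L (with i=j=p, i+j=2p), |w| = 4p ≥ p.
Write w = xyz as guaranteed by the lemma, with |xy| ≤ p and |y| ≥ 1.
Since the first p symbols of w are all a's and |xy| ≤ p, y lies entirely in the leading a-block: y = a^k for some k with 1 ≤ k ≤ p.
Consider xy^2z = a^{p+k} b^p c^{2p}. Now the a- and b-counts sum to 2p+k, but the c-count is 2p ≠ 2p+k. So xy^2z ∉ L.
Contradiction. Therefore L is not regular.

a^{p+k} b^p c^{2p}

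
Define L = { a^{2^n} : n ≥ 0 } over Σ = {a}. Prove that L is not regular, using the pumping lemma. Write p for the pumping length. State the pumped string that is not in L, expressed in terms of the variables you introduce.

Assume L is regular; let p be its pumping constant.
Take w = a^{2^p} ∈ L with |w| = 2^p ≥ p.
By the pumping lemma, w = xyz with |xy| ≤ p and y is nonempty.
Then y = a^k for some k with 1 ≤ k ≤ p.
Pump with i = 2: xy^2z = a^{2^p+k}. Since 1 ≤ k ≤ p < 2^p, we have 2^p < 2^p+k < 2^{p+1}, so 2^p+k is not a power of 2. So xy^2z ∉ L.
Contradiction. Therefore L is not regular.

a^{2^p+k}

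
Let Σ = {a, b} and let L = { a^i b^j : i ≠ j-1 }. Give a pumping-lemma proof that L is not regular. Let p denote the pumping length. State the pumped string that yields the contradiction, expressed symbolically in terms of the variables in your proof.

a^{p+p!} b^{p+p!+1}

Toward a contradiction, assume L is regular with pumping length p.
Choose w = a^p b^{p+p!+1}. Since p ≠ (p+p!+1)-1 = p+p!, w ∈ L; and |w| ≥ p.
By the pumping lemma, w = xyz with |xy| ≤ p and y is nonempty.
Since the first p symbols of w are all a's and |xy| ≤ p, y lies entirely in the leading a-block: y = a^k for some k with 1 ≤ k ≤ p.
Since 1 ≤ k ≤ p, k divides p!; set t = 1 + p!/k. Then xy^t z has p + (p!/k)·k = p + p! copies of a. Now the a-count is p+p! and (b-count)-1 = (p+p!+1)-1 = p+p!, so i ≠ j-1 fails. So xy^t z = a^{p+p!} b^{p+p!+1} ∉ L.
Contradiction. Therefore L is not regular.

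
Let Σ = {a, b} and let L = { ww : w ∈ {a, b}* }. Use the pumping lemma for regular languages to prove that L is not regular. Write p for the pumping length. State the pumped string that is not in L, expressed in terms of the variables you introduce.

Toward a contradiction, assume L is regular with pumping length p.
Take w = a^p b^p a^p b^p = uu where u = a^pb^p; then w ∈ L and |w| = 4p ≥ p.
By the pumping lemma, w = xyz with |xy| ≤ p and y is nonempty.
Because |xy| ≤ p and w begins with p copies of a, we have y = a^k with 1 ≤ k ≤ p.
Pump with i = 2: xy^2z = a^{p+k} b^p a^p b^p, of length 4p+k. Suppose this equals vv. The string starts with a and ends with b, so v does too; thus the boundary between the two copies of v is a b→a transition. There is exactly one such transition, at position 2p+k, so |v| = 2p+k and |vv| = 4p+2k ≠ 4p+k since k ≥ 1. So xy^2z ∉ L.
This is a contradiction; hence L is not regular.

a^{p+k} b^p a^p b^p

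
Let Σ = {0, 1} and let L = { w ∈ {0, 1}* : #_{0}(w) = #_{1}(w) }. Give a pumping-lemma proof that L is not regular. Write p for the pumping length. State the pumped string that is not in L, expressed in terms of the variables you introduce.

0^{p+k} 1^p

Suppose for contradiction that L is regular, and let p be the pumping length.
Choose w = 0^p 1^p ∈ L with |w| = 2p ≥ p.
Write w = xyz as guaranteed by the lemma, with |xy| ≤ p and |y| > 0.
The first p characters of w are 0's, so xy (and hence y) consists only of 0's. Write y = 0^k, 1 ≤ k ≤ p.
Pump with i = 2: xy^2z = 0^{p+k} 1^p has p+k occurrences of 0 but only p of 1. Since k ≥ 1 the counts differ, so xy^2z ∉ L.
Contradiction. Therefore L is not regular.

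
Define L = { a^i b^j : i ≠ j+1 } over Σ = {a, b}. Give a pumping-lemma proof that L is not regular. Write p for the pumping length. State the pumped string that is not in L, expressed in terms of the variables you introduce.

a^{p+p!} b^{p+p!-1}

Toward a contradiction, assume L is regular with pumping length p.
Choose w = a^p b^{p+p!-1}. Since p ≠ (p+p!-1)+1 = p+p!, w ∈ L; and |w| ≥ p.
By the pumping lemma, w = xyz with |xy| ≤ p and y is nonempty.
The first p characters of w are a's, so xy (and hence y) consists only of a's. Write y = a^k, 1 ≤ k ≤ p.
Since 1 ≤ k ≤ p, k divides p!; set t = 1 + p!/k. Then xy^t z has p + (p!/k)·k = p + p! copies of a. Now the a-count is p+p! and (b-count)+1 = (p+p!-1)+1 = p+p!, so i ≠ j+1 fails. So xy^t z = a^{p+p!} b^{p+p!-1} ∉ L.
Contradiction. Therefore L is not regular.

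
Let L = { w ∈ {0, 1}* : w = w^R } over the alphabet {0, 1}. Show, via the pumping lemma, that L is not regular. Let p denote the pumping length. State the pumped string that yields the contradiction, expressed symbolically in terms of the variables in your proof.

0^{p+k} 1 0^p

Toward a contradiction, assume L is regular with pumping length p.
Take w = 0^p 1 0^p, a palindrome of length 2p+1 ≥ p.
Write w = xyz as guaranteed by the lemma, with |xy| ≤ p and |y| > 0.
The first p characters of w are 0's, so xy (and hence y) consists only of 0's. Write y = 0^k, 1 ≤ k ≤ p.
Pump with i = 2: xy^2z = 0^{p+k} 1 0^p. Its reverse is 0^p 1 0^{p+k}, which differs from xy^2z since k ≥ 1. So xy^2z is not a palindrome and xy^2z ∉ L.
This is a contradiction; hence L is not regular.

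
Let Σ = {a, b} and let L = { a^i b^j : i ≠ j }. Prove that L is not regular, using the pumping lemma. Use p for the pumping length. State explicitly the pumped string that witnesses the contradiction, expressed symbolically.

Suppose for contradiction that L is regular, and let p be the pumping length.
Choose w = a^p b^{p+p!}. Since p ≠ p+p!, w ∈ L; and |w| ≥ p.
The pumping lemma gives a decomposition w = xyz where |xy| ≤ p and y is nonempty.
Since the first p symbols of w are all a's and |xy| ≤ p, y lies entirely in the leading a-block: y = a^k for some k with 1 ≤ k ≤ p.
Since 1 ≤ k ≤ p, k divides p!; set t = 1 + p!/k. Then xy^t z has p + (p!/k)·k = p + p! copies of a. Now the a-count equals the b-count, so i ≠ j fails. So xy^t z = a^{p+p!} b^{p+p!} ∉ L.
This contradicts the pumping lemma, so L is not regular.

a^{p+p!} b^{p+p!}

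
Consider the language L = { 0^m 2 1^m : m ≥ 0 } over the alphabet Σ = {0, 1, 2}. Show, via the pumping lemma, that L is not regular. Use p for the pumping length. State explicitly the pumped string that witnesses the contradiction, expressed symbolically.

Assume L is regular. Let p be the pumping length given by the pumping lemma.
Take w = 0^p 2 1^p ∈ L with |w| = 2p+1 ≥ p.
By the pumping lemma, w = xyz with |xy| ≤ p and |y| ≥ 1.
The first p characters of w are 0's, so xy (and hence y) consists only of 0's. Write y = 0^k, 1 ≤ k ≤ p.
Pump with i = 2: xy^2z = 0^{p+k} 2 1^p, which would require p+k = p. But k ≥ 1, so xy^2z ∉ L.
This contradicts the pumping lemma, so L is not regular.

0^{p+k} 2 1^p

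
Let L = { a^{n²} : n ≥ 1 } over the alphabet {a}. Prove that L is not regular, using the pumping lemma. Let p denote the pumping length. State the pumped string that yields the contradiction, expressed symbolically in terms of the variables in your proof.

Toward a contradiction, assume L is regular with pumping length p.
Take w = a^{p²} ∈ L with |w| = p² ≥ p.
By the pumping lemma, w = xyz with |xy| ≤ p and y is nonempty.
Then y = a^k for some k with 1 ≤ k ≤ p.
Pump with i = 2: xy^2z = a^{p²+k}. Since 1 ≤ k ≤ p, p² < p²+k ≤ p²+p < (p+1)², so p²+k lies strictly between consecutive squares and is not a perfect square. So xy^2z ∉ L.
This is a contradiction; hence L is not regular.

a^{p²+k}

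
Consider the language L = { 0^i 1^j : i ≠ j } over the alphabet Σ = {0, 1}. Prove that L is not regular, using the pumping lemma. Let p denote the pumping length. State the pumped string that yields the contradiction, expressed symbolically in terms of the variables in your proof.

0^{p+p!} 1^{p+p!}

Assume L is regular; let p be its pumping constant.
Choose w = 0^p 1^{p+p!}. Since p ≠ p+p!, w ∈ L; and |w| ≥ p.
By the pumping lemma, w = xyz with |xy| ≤ p and |y| ≥ 1.
The first p characters of w are 0's, so xy (and hence y) consists only of 0's. Write y = 0^k, 1 ≤ k ≤ p.
Since 1 ≤ k ≤ p, k divides p!; set t = 1 + p!/k. Then xy^t z has p + (p!/k)·k = p + p! copies of 0. Now the 0-count equals the 1-count, so i ≠ j fails. So xy^t z = 0^{p+p!} 1^{p+p!} ∉ L.
This contradicts the pumping lemma, so L is not regular.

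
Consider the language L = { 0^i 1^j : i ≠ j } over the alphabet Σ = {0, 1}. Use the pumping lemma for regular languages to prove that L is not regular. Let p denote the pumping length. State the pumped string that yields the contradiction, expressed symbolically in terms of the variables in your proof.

0^{p+p!} 1^{p+p!}

Suppose for contradiction that L is regular, and let p be the pumping length.
Choose w = 0^p 1^{p+p!}. Since p ≠ p+p!, w ∈ L; and |w| ≥ p.
The pumping lemma gives a decomposition w = xyz where |xy| ≤ p and y is nonempty.
Because |xy| ≤ p and w begins with p copies of 0, we have y = 0^k with 1 ≤ k ≤ p.
Since 1 ≤ k ≤ p, k divides p!; set t = 1 + p!/k. Then xy^t z has p + (p!/k)·k = p + p! copies of 0. Now the 0-count equals the 1-count, so i ≠ j fails. So xy^t z = 0^{p+p!} 1^{p+p!} ∉ L.
Contradiction. Therefore L is not regular.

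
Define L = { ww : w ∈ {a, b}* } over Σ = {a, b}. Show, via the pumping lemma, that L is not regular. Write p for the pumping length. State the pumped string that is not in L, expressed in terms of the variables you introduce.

Assume L is regular. Let p be the pumping length given by the pumping lemma.
Take w = a^p b^p a^p b^p = uu where u = a^pb^p; then w ∈ L and |w| = 4p ≥ p.
By the pumping lemma, w = xyz with |xy| ≤ p and y is nonempty.
Because |xy| ≤ p and w begins with p copies of a, we have y = a^k with 1 ≤ k ≤ p.
Pump with i = 2: xy^2z = a^{p+k} b^p a^p b^p, of length 4p+k. Suppose this equals vv. The string starts with a and ends with b, so v does too; thus the boundary between the two copies of v is a b→a transition. There is exactly one such transition, at position 2p+k, so |v| = 2p+k and |vv| = 4p+2k ≠ 4p+k since k ≥ 1. So xy^2z ∉ L.
Contradiction. Therefore L is not regular.

a^{p+k} b^p a^p b^p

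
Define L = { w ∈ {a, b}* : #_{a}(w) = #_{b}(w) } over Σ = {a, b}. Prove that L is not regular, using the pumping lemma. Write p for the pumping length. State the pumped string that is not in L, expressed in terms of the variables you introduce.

a^{p+k} b^p

Toward a contradiction, assume L is regular with pumping length p.
Choose w = a^p b^p ∈ L with |w| = 2p ≥ p.
The pumping lemma gives a decomposition w = xyz where |xy| ≤ p and |y| ≥ 1.
Since the first p symbols of w are all a's and |xy| ≤ p, y lies entirely in the leading a-block: y = a^k for some k with 1 ≤ k ≤ p.
Pump with i = 2: xy^2z = a^{p+k} b^p has p+k occurrences of a but only p of b. Since k ≥ 1 the counts differ, so xy^2z ∉ L.
This contradicts the pumping lemma, so L is not regular.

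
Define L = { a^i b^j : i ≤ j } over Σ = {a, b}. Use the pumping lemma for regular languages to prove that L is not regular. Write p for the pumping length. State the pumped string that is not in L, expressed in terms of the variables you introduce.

a^{p+k} b^p

Assume L is regular; let p be its pumping constant.
Choose w = a^p b^p ∈ L, with |w| = 2p ≥ p.
The pumping lemma gives a decomposition w = xyz where |xy| ≤ p and |y| > 0.
Because |xy| ≤ p and w begins with p copies of a, we have y = a^k with 1 ≤ k ≤ p.
Consider xy^2z = a^{p+k} b^p. Since k ≥ 1, the a-count p+k exceeds the b-count p, so i ≤ j fails; thus xy^2z ∉ L.
This contradicts the pumping lemma, so L is not regular.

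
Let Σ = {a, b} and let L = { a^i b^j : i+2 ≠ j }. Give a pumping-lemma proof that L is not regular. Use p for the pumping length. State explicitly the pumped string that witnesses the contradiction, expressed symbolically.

a^{p+p!} b^{p+p!+2}

Toward a contradiction, assume L is regular with pumping length p.
Choose w = a^p b^{p+p!+2}. Since p ≠ (p+p!+2)-2 = p+p!, w ∈ L; and |w| ≥ p.
By the pumping lemma, w = xyz with |xy| ≤ p and y is nonempty.
Because |xy| ≤ p and w begins with p copies of a, we have y = a^k with 1 ≤ k ≤ p.
Since 1 ≤ k ≤ p, k divides p!; set t = 1 + p!/k. Then xy^t z has p + (p!/k)·k = p + p! copies of a. Now the a-count is p+p! and (b-count)-2 = (p+p!+2)-2 = p+p!, so i+2 ≠ j fails. So xy^t z = a^{p+p!} b^{p+p!+2} ∉ L.
This contradicts the pumping lemma, so L is not regular.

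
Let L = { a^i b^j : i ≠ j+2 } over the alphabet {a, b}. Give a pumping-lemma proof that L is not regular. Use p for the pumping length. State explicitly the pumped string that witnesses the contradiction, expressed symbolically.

Toward a contradiction, assume L is regular with pumping length p.
Choose w = a^p b^{p+p!-2}. Since p ≠ (p+p!-2)+2 = p+p!, w ∈ L; and |w| ≥ p.
The pumping lemma gives a decomposition w = xyz where |xy| ≤ p and |y| ≥ 1.
Since the first p symbols of w are all a's and |xy| ≤ p, y lies entirely in the leading a-block: y = a^k for some k with 1 ≤ k ≤ p.
Since 1 ≤ k ≤ p, k divides p!; set t = 1 + p!/k. Then xy^t z has p + (p!/k)·k = p + p! copies of a. Now the a-count is p+p! and (b-count)+2 = (p+p!-2)+2 = p+p!, so i ≠ j+2 fails. So xy^t z = a^{p+p!} b^{p+p!-2} ∉ L.
This is a contradiction; hence L is not regular.

a^{p+p!} b^{p+p!-2}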